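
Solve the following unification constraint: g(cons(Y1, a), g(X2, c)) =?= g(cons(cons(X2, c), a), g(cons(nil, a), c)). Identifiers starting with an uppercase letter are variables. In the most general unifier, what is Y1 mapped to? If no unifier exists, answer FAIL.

Decompose g/2: cons(Y1, a) =?= cons(cons(X2, c), a),  g(X2, c) =?= g(cons(nil, a), c).
Decompose cons/2: Y1 =?= cons(X2, c),  a =?= a.
Bind Y1 := cons(X2, c); no other remaining equation mentions Y1.
Delete trivial equation a =?= a.
Decompose g/2: X2 =?= cons(nil, a),  c =?= c.
Bind X2 := cons(nil, a); no other remaining equation mentions X2. Substituting into the earlier binding gives Y1 := cons(cons(nil, a), c).
Delete trivial equation c =?= c.
MGU = { Y1 ↦ cons(cons(nil, a), c), X2 ↦ cons(nil, a) }, so Y1 ↦ cons(cons(nil, a), c).

cons(cons(nil, a), c)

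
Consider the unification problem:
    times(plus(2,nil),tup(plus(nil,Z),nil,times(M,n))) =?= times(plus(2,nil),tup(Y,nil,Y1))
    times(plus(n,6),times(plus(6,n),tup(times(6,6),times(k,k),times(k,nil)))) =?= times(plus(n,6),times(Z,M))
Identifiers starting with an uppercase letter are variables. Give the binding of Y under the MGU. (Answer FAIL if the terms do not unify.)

plus(nil,plus(6,n))

Decompose times/2: plus(2,nil) =?= plus(2,nil),  tup(plus(nil,Z),nil,times(M,n)) =?= tup(Y,nil,Y1).
Delete trivial equation plus(2,nil) =?= plus(2,nil).
Decompose tup/3: plus(nil,Z) =?= Y,  nil =?= nil,  times(M,n) =?= Y1.
Bind Y := plus(nil,Z); no other remaining equation mentions Y.
Delete trivial equation nil =?= nil.
Bind Y1 := times(M,n); no other remaining equation mentions Y1.
Decompose times/2: plus(n,6) =?= plus(n,6),  times(plus(6,n),tup(times(6,6),times(k,k),times(k,nil))) =?= times(Z,M).
Delete trivial equation plus(n,6) =?= plus(n,6).
Decompose times/2: plus(6,n) =?= Z,  tup(times(6,6),times(k,k),times(k,nil)) =?= M.
Bind Z := plus(6,n); no other remaining equation mentions Z. Substituting into the earlier binding gives Y := plus(nil,plus(6,n)).
Bind M := tup(times(6,6),times(k,k),times(k,nil)). Substituting into the earlier binding gives Y1 := times(tup(times(6,6),times(k,k),times(k,nil)),n).
MGU = { Y -> plus(nil,plus(6,n)), Y1 -> times(tup(times(6,6),times(k,k),times(k,nil)),n), Z -> plus(6,n), M -> tup(times(6,6),times(k,k),times(k,nil)) }, so Y -> plus(nil,plus(6,n)).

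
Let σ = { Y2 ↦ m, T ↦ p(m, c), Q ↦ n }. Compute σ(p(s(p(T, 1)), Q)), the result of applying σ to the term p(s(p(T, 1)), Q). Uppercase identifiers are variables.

p(s(p(p(m, c), 1)), n)

Replace each occurrence of T with p(m, c).
Replace each occurrence of Q with n.
Result: p(s(p(p(m, c), 1)), n).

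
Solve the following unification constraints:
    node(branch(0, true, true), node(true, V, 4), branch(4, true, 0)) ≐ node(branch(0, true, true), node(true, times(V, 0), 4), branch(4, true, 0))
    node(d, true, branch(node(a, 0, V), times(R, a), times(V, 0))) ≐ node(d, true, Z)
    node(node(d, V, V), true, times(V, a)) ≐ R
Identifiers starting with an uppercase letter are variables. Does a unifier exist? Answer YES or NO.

Decompose node/3: branch(0, true, true) ≐ branch(0, true, true),  node(true, V, 4) ≐ node(true, times(V, 0), 4),  branch(4, true, 0) ≐ branch(4, true, 0).
Delete trivial equation branch(0, true, true) ≐ branch(0, true, true).
Decompose node/3: true ≐ true,  V ≐ times(V, 0),  4 ≐ 4.
Delete trivial equation true ≐ true.
Occurs check fails: V occurs in times(V, 0); the equation V ≐ times(V, 0) has no finite solution.

NO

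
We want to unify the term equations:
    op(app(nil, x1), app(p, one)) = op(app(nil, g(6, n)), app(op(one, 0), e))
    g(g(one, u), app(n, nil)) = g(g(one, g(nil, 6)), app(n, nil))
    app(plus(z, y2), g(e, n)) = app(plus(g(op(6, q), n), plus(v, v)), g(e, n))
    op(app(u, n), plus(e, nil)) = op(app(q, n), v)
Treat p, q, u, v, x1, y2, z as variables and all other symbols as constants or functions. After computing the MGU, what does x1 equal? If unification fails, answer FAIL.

Decompose op/2: app(nil, x1) = app(nil, g(6, n)),  app(p, one) = app(op(one, 0), e).
Decompose app/2: nil = nil,  x1 = g(6, n).
Delete trivial equation nil = nil.
Bind x1 := g(6, n); no other remaining equation mentions x1.
Decompose app/2: p = op(one, 0),  one = e.
Bind p := op(one, 0); no other remaining equation mentions p.
Clash: constants one and e differ; no unifier exists.

FAIL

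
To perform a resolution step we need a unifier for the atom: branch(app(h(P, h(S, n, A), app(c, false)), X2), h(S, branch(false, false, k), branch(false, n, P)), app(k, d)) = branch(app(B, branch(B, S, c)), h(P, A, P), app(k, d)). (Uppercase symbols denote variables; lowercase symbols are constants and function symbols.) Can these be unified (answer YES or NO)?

NO

Decompose branch/3: app(h(P, h(S, n, A), app(c, false)), X2) = app(B, branch(B, S, c)),  h(S, branch(false, false, k), branch(false, n, P)) = h(P, A, P),  app(k, d) = app(k, d).
Decompose app/2: h(P, h(S, n, A), app(c, false)) = B,  X2 = branch(B, S, c).
Bind B := h(P, h(S, n, A), app(c, false)); substituting into the one remaining equation that mentions B gives: X2 = branch(h(P, h(S, n, A), app(c, false)), S, c).
Bind X2 := branch(h(P, h(S, n, A), app(c, false)), S, c); no other remaining equation mentions X2.
Decompose h/3: S = P,  branch(false, false, k) = A,  branch(false, n, P) = P.
Bind S := P; no other remaining equation mentions S. Substituting into the earlier bindings gives B := h(P, h(P, n, A), app(c, false)), X2 := branch(h(P, h(P, n, A), app(c, false)), P, c).
Bind A := branch(false, false, k); no other remaining equation mentions A. Substituting into the earlier bindings gives B := h(P, h(P, n, branch(false, false, k)), app(c, false)), X2 := branch(h(P, h(P, n, branch(false, false, k)), app(c, false)), P, c).
Occurs check fails: P occurs in branch(false, n, P); the equation P = branch(false, n, P) has no finite solution.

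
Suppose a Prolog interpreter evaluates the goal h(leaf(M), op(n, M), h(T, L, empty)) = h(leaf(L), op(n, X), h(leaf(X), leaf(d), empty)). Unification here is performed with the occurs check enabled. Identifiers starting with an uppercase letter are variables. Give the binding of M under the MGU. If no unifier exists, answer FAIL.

Decompose h/3: leaf(M) = leaf(L),  op(n, M) = op(n, X),  h(T, L, empty) = h(leaf(X), leaf(d), empty).
Decompose leaf/1: M = L.
Bind M := L; substituting into the one remaining equation that mentions M gives: op(n, L) = op(n, X).
Decompose op/2: n = n,  L = X.
Delete trivial equation n = n.
Bind L := X; substituting into the remaining equation gives: h(T, X, empty) = h(leaf(X), leaf(d), empty). Substituting into the earlier binding gives M := X.
Decompose h/3: T = leaf(X),  X = leaf(d),  empty = empty.
Bind T := leaf(X); no other remaining equation mentions T.
Bind X := leaf(d); no other remaining equation mentions X. Substituting into the earlier bindings gives M := leaf(d), L := leaf(d), T := leaf(leaf(d)).
Delete trivial equation empty = empty.
MGU = { M ↦ leaf(d), L ↦ leaf(d), T ↦ leaf(leaf(d)), X ↦ leaf(d) }, so M ↦ leaf(d).

leaf(d)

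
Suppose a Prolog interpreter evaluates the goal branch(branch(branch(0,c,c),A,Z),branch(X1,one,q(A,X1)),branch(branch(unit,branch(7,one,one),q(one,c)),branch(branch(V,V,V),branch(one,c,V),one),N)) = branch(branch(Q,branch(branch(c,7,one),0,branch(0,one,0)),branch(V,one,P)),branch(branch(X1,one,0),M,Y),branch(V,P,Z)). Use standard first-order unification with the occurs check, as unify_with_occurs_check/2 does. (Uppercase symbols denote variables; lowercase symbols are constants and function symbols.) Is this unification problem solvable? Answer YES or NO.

NO

Decompose branch/3: branch(branch(0,c,c),A,Z) = branch(Q,branch(branch(c,7,one),0,branch(0,one,0)),branch(V,one,P)),  branch(X1,one,q(A,X1)) = branch(branch(X1,one,0),M,Y),  branch(branch(unit,branch(7,one,one),q(one,c)),branch(branch(V,V,V),branch(one,c,V),one),N) = branch(V,P,Z).
Decompose branch/3: branch(0,c,c) = Q,  A = branch(branch(c,7,one),0,branch(0,one,0)),  Z = branch(V,one,P).
Bind Q := branch(0,c,c); no other remaining equation mentions Q.
Bind A := branch(branch(c,7,one),0,branch(0,one,0)); substituting into the one remaining equation that mentions A gives: branch(X1,one,q(branch(branch(c,7,one),0,branch(0,one,0)),X1)) = branch(branch(X1,one,0),M,Y).
Bind Z := branch(V,one,P); substituting into the one remaining equation that mentions Z gives: branch(branch(unit,branch(7,one,one),q(one,c)),branch(branch(V,V,V),branch(one,c,V),one),N) = branch(V,P,branch(V,one,P)).
Decompose branch/3: X1 = branch(X1,one,0),  one = M,  q(branch(branch(c,7,one),0,branch(0,one,0)),X1) = Y.
Occurs check fails: X1 occurs in branch(X1,one,0); the equation X1 = branch(X1,one,0) has no finite solution.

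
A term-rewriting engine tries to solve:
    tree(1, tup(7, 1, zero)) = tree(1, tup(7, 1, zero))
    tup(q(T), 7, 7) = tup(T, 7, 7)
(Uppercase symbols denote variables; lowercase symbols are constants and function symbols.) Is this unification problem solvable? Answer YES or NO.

NO

Delete trivial equation tree(1, tup(7, 1, zero)) = tree(1, tup(7, 1, zero)).
Decompose tup/3: q(T) = T,  7 = 7,  7 = 7.
Occurs check fails: T occurs in q(T); the equation T = q(T) has no finite solution.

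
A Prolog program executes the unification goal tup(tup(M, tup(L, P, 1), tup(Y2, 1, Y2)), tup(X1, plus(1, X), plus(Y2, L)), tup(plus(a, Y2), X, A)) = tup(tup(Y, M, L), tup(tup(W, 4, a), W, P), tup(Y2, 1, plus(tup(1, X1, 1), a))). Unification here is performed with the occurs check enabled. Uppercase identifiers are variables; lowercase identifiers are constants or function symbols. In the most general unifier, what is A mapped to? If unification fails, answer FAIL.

Decompose tup/3: tup(M, tup(L, P, 1), tup(Y2, 1, Y2)) = tup(Y, M, L),  tup(X1, plus(1, X), plus(Y2, L)) = tup(tup(W, 4, a), W, P),  tup(plus(a, Y2), X, A) = tup(Y2, 1, plus(tup(1, X1, 1), a)).
Decompose tup/3: M = Y,  tup(L, P, 1) = M,  tup(Y2, 1, Y2) = L.
Bind M := Y; substituting into the one remaining equation that mentions M gives: tup(L, P, 1) = Y.
Bind Y := tup(L, P, 1); no other remaining equation mentions Y. Substituting into the earlier binding gives M := tup(L, P, 1).
Bind L := tup(Y2, 1, Y2); substituting into the one remaining equation that mentions L gives: tup(X1, plus(1, X), plus(Y2, tup(Y2, 1, Y2))) = tup(tup(W, 4, a), W, P). Substituting into the earlier bindings gives M := tup(tup(Y2, 1, Y2), P, 1), Y := tup(tup(Y2, 1, Y2), P, 1).
Decompose tup/3: X1 = tup(W, 4, a),  plus(1, X) = W,  plus(Y2, tup(Y2, 1, Y2)) = P.
Bind X1 := tup(W, 4, a); substituting into the one remaining equation that mentions X1 gives: tup(plus(a, Y2), X, A) = tup(Y2, 1, plus(tup(1, tup(W, 4, a), 1), a)).
Bind W := plus(1, X); substituting into the one remaining equation that mentions W gives: tup(plus(a, Y2), X, A) = tup(Y2, 1, plus(tup(1, tup(plus(1, X), 4, a), 1), a)). Substituting into the earlier binding gives X1 := tup(plus(1, X), 4, a).
Bind P := plus(Y2, tup(Y2, 1, Y2)); no other remaining equation mentions P. Substituting into the earlier bindings gives M := tup(tup(Y2, 1, Y2), plus(Y2, tup(Y2, 1, Y2)), 1), Y := tup(tup(Y2, 1, Y2), plus(Y2, tup(Y2, 1, Y2)), 1).
Decompose tup/3: plus(a, Y2) = Y2,  X = 1,  A = plus(tup(1, tup(plus(1, X), 4, a), 1), a).
Occurs check fails: Y2 occurs in plus(a, Y2); the equation Y2 = plus(a, Y2) has no finite solution.

FAIL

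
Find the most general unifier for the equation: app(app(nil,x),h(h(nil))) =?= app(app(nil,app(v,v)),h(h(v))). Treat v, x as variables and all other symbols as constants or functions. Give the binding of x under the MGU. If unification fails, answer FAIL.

Decompose app/2: app(nil,x) =?= app(nil,app(v,v)),  h(h(nil)) =?= h(h(v)).
Decompose app/2: nil =?= nil,  x =?= app(v,v).
Delete trivial equation nil =?= nil.
Bind x := app(v,v); no other remaining equation mentions x.
Decompose h/1: h(nil) =?= h(v).
Decompose h/1: nil =?= v.
Bind v := nil. Substituting into the earlier binding gives x := app(nil,nil).
MGU = { x -> app(nil,nil), v -> nil }, so x -> app(nil,nil).

app(nil,nil)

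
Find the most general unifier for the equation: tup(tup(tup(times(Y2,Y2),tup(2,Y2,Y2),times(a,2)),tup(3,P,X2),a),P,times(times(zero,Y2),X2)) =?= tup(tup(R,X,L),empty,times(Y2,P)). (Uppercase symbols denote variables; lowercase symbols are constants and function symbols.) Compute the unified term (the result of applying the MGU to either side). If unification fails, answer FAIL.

Decompose tup/3: tup(tup(times(Y2,Y2),tup(2,Y2,Y2),times(a,2)),tup(3,P,X2),a) =?= tup(R,X,L),  P =?= empty,  times(times(zero,Y2),X2) =?= times(Y2,P).
Decompose tup/3: tup(times(Y2,Y2),tup(2,Y2,Y2),times(a,2)) =?= R,  tup(3,P,X2) =?= X,  a =?= L.
Bind R := tup(times(Y2,Y2),tup(2,Y2,Y2),times(a,2)); no other remaining equation mentions R.
Bind X := tup(3,P,X2); no other remaining equation mentions X.
Bind L := a; no other remaining equation mentions L.
Bind P := empty; substituting into the remaining equation gives: times(times(zero,Y2),X2) =?= times(Y2,empty). Substituting into the earlier binding gives X := tup(3,empty,X2).
Decompose times/2: times(zero,Y2) =?= Y2,  X2 =?= empty.
Occurs check fails: Y2 occurs in times(zero,Y2); the equation Y2 =?= times(zero,Y2) has no finite solution.

FAIL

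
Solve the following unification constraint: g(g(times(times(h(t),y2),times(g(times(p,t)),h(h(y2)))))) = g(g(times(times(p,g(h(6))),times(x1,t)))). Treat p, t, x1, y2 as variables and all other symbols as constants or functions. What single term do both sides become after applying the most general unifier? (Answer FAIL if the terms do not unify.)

g(g(times(times(h(h(h(g(h(6))))),g(h(6))),times(g(times(h(h(h(g(h(6))))),h(h(g(h(6)))))),h(h(g(h(6))))))))

Decompose g/1: g(times(times(h(t),y2),times(g(times(p,t)),h(h(y2))))) = g(times(times(p,g(h(6))),times(x1,t))).
Decompose g/1: times(times(h(t),y2),times(g(times(p,t)),h(h(y2)))) = times(times(p,g(h(6))),times(x1,t)).
Decompose times/2: times(h(t),y2) = times(p,g(h(6))),  times(g(times(p,t)),h(h(y2))) = times(x1,t).
Decompose times/2: h(t) = p,  y2 = g(h(6)).
Bind p := h(t); substituting into the one remaining equation that mentions p gives: times(g(times(h(t),t)),h(h(y2))) = times(x1,t).
Bind y2 := g(h(6)); substituting into the remaining equation gives: times(g(times(h(t),t)),h(h(g(h(6))))) = times(x1,t).
Decompose times/2: g(times(h(t),t)) = x1,  h(h(g(h(6)))) = t.
Bind x1 := g(times(h(t),t)); no other remaining equation mentions x1.
Bind t := h(h(g(h(6)))). Substituting into the earlier bindings gives p := h(h(h(g(h(6))))), x1 := g(times(h(h(h(g(h(6))))),h(h(g(h(6)))))).
Applying the MGU to either side gives g(g(times(times(h(h(h(g(h(6))))),g(h(6))),times(g(times(h(h(h(g(h(6))))),h(h(g(h(6)))))),h(h(g(h(6)))))))).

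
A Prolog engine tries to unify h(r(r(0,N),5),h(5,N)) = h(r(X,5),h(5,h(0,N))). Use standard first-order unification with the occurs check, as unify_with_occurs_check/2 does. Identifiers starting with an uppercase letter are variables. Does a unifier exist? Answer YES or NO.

NO

Decompose h/2: r(r(0,N),5) = r(X,5),  h(5,N) = h(5,h(0,N)).
Decompose r/2: r(0,N) = X,  5 = 5.
Bind X := r(0,N); no other remaining equation mentions X.
Delete trivial equation 5 = 5.
Decompose h/2: 5 = 5,  N = h(0,N).
Delete trivial equation 5 = 5.
Occurs check fails: N occurs in h(0,N); the equation N = h(0,N) has no finite solution.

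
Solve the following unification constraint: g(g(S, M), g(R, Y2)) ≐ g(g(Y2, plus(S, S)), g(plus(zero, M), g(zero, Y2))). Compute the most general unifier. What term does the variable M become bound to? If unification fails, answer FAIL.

Decompose g/2: g(S, M) ≐ g(Y2, plus(S, S)),  g(R, Y2) ≐ g(plus(zero, M), g(zero, Y2)).
Decompose g/2: S ≐ Y2,  M ≐ plus(S, S).
Bind S := Y2; substituting into the one remaining equation that mentions S gives: M ≐ plus(Y2, Y2).
Bind M := plus(Y2, Y2); substituting into the remaining equation gives: g(R, Y2) ≐ g(plus(zero, plus(Y2, Y2)), g(zero, Y2)).
Decompose g/2: R ≐ plus(zero, plus(Y2, Y2)),  Y2 ≐ g(zero, Y2).
Bind R := plus(zero, plus(Y2, Y2)); no other remaining equation mentions R.
Occurs check fails: Y2 occurs in g(zero, Y2); the equation Y2 ≐ g(zero, Y2) has no finite solution.

FAIL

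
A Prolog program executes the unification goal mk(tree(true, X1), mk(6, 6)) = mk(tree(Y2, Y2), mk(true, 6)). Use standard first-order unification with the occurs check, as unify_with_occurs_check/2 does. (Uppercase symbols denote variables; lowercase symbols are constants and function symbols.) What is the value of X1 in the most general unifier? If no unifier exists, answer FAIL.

FAIL

Decompose mk/2: tree(true, X1) = tree(Y2, Y2),  mk(6, 6) = mk(true, 6).
Decompose tree/2: true = Y2,  X1 = Y2.
Bind Y2 := true; substituting into the one remaining equation that mentions Y2 gives: X1 = true.
Bind X1 := true; no other remaining equation mentions X1.
Decompose mk/2: 6 = true,  6 = 6.
Clash: constants 6 and true differ; no unifier exists.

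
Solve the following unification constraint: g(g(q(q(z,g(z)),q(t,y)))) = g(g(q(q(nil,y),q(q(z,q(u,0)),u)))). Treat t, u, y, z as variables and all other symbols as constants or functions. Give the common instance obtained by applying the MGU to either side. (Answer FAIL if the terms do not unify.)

Decompose g/1: g(q(q(z,g(z)),q(t,y))) = g(q(q(nil,y),q(q(z,q(u,0)),u))).
Decompose g/1: q(q(z,g(z)),q(t,y)) = q(q(nil,y),q(q(z,q(u,0)),u)).
Decompose q/2: q(z,g(z)) = q(nil,y),  q(t,y) = q(q(z,q(u,0)),u).
Decompose q/2: z = nil,  g(z) = y.
Bind z := nil; substituting into the remaining equations gives: g(nil) = y,  q(t,y) = q(q(nil,q(u,0)),u).
Bind y := g(nil); substituting into the remaining equation gives: q(t,g(nil)) = q(q(nil,q(u,0)),u).
Decompose q/2: t = q(nil,q(u,0)),  g(nil) = u.
Bind t := q(nil,q(u,0)); no other remaining equation mentions t.
Bind u := g(nil). Substituting into the earlier binding gives t := q(nil,q(g(nil),0)).
Applying the MGU to either side gives g(g(q(q(nil,g(nil)),q(q(nil,q(g(nil),0)),g(nil))))).

g(g(q(q(nil,g(nil)),q(q(nil,q(g(nil),0)),g(nil)))))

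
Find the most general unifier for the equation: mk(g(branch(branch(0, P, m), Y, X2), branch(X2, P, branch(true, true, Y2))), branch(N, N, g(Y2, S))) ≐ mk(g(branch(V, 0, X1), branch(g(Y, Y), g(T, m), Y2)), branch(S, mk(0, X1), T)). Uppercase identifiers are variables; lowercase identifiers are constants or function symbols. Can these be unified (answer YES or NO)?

Decompose mk/2: g(branch(branch(0, P, m), Y, X2), branch(X2, P, branch(true, true, Y2))) ≐ g(branch(V, 0, X1), branch(g(Y, Y), g(T, m), Y2)),  branch(N, N, g(Y2, S)) ≐ branch(S, mk(0, X1), T).
Decompose g/2: branch(branch(0, P, m), Y, X2) ≐ branch(V, 0, X1),  branch(X2, P, branch(true, true, Y2)) ≐ branch(g(Y, Y), g(T, m), Y2).
Decompose branch/3: branch(0, P, m) ≐ V,  Y ≐ 0,  X2 ≐ X1.
Bind V := branch(0, P, m); no other remaining equation mentions V.
Bind Y := 0; substituting into the one remaining equation that mentions Y gives: branch(X2, P, branch(true, true, Y2)) ≐ branch(g(0, 0), g(T, m), Y2).
Bind X2 := X1; substituting into the one remaining equation that mentions X2 gives: branch(X1, P, branch(true, true, Y2)) ≐ branch(g(0, 0), g(T, m), Y2).
Decompose branch/3: X1 ≐ g(0, 0),  P ≐ g(T, m),  branch(true, true, Y2) ≐ Y2.
Bind X1 := g(0, 0); substituting into the one remaining equation that mentions X1 gives: branch(N, N, g(Y2, S)) ≐ branch(S, mk(0, g(0, 0)), T). Substituting into the earlier binding gives X2 := g(0, 0).
Bind P := g(T, m); no other remaining equation mentions P. Substituting into the earlier binding gives V := branch(0, g(T, m), m).
Occurs check fails: Y2 occurs in branch(true, true, Y2); the equation Y2 ≐ branch(true, true, Y2) has no finite solution.

NO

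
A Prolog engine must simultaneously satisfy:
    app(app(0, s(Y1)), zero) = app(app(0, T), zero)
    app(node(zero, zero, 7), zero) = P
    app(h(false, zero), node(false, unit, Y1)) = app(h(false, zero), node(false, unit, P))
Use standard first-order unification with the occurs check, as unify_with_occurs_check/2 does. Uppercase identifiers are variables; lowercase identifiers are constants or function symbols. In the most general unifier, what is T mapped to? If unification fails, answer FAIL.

Decompose app/2: app(0, s(Y1)) = app(0, T),  zero = zero.
Decompose app/2: 0 = 0,  s(Y1) = T.
Delete trivial equation 0 = 0.
Bind T := s(Y1); no other remaining equation mentions T.
Delete trivial equation zero = zero.
Bind P := app(node(zero, zero, 7), zero); substituting into the remaining equation gives: app(h(false, zero), node(false, unit, Y1)) = app(h(false, zero), node(false, unit, app(node(zero, zero, 7), zero))).
Decompose app/2: h(false, zero) = h(false, zero),  node(false, unit, Y1) = node(false, unit, app(node(zero, zero, 7), zero)).
Delete trivial equation h(false, zero) = h(false, zero).
Decompose node/3: false = false,  unit = unit,  Y1 = app(node(zero, zero, 7), zero).
Delete trivial equation false = false.
Delete trivial equation unit = unit.
Bind Y1 := app(node(zero, zero, 7), zero). Substituting into the earlier binding gives T := s(app(node(zero, zero, 7), zero)).
MGU = { T ↦ s(app(node(zero, zero, 7), zero)), P ↦ app(node(zero, zero, 7), zero), Y1 ↦ app(node(zero, zero, 7), zero) }, so T ↦ s(app(node(zero, zero, 7), zero)).

s(app(node(zero, zero, 7), zero))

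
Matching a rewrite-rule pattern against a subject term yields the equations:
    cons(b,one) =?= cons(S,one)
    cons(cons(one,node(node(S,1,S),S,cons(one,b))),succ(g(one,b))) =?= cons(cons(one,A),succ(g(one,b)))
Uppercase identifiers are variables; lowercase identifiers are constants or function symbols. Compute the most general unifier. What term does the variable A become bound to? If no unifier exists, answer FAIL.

node(node(b,1,b),b,cons(one,b))

Decompose cons/2: b =?= S,  one =?= one.
Bind S := b; substituting into the one remaining equation that mentions S gives: cons(cons(one,node(node(b,1,b),b,cons(one,b))),succ(g(one,b))) =?= cons(cons(one,A),succ(g(one,b))).
Delete trivial equation one =?= one.
Decompose cons/2: cons(one,node(node(b,1,b),b,cons(one,b))) =?= cons(one,A),  succ(g(one,b)) =?= succ(g(one,b)).
Decompose cons/2: one =?= one,  node(node(b,1,b),b,cons(one,b)) =?= A.
Delete trivial equation one =?= one.
Bind A := node(node(b,1,b),b,cons(one,b)); no other remaining equation mentions A.
Delete trivial equation succ(g(one,b)) =?= succ(g(one,b)).
MGU = { S ↦ b, A ↦ node(node(b,1,b),b,cons(one,b)) }, so A ↦ node(node(b,1,b),b,cons(one,b)).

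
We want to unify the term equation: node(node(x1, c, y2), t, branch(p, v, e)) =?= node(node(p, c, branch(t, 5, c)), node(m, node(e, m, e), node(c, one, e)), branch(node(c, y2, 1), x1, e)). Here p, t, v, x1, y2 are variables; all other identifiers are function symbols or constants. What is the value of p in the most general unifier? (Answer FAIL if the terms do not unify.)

node(c, branch(node(m, node(e, m, e), node(c, one, e)), 5, c), 1)

Decompose node/3: node(x1, c, y2) =?= node(p, c, branch(t, 5, c)),  t =?= node(m, node(e, m, e), node(c, one, e)),  branch(p, v, e) =?= branch(node(c, y2, 1), x1, e).
Decompose node/3: x1 =?= p,  c =?= c,  y2 =?= branch(t, 5, c).
Bind x1 := p; substituting into the one remaining equation that mentions x1 gives: branch(p, v, e) =?= branch(node(c, y2, 1), p, e).
Delete trivial equation c =?= c.
Bind y2 := branch(t, 5, c); substituting into the one remaining equation that mentions y2 gives: branch(p, v, e) =?= branch(node(c, branch(t, 5, c), 1), p, e).
Bind t := node(m, node(e, m, e), node(c, one, e)); substituting into the remaining equation gives: branch(p, v, e) =?= branch(node(c, branch(node(m, node(e, m, e), node(c, one, e)), 5, c), 1), p, e). Substituting into the earlier binding gives y2 := branch(node(m, node(e, m, e), node(c, one, e)), 5, c).
Decompose branch/3: p =?= node(c, branch(node(m, node(e, m, e), node(c, one, e)), 5, c), 1),  v =?= p,  e =?= e.
Bind p := node(c, branch(node(m, node(e, m, e), node(c, one, e)), 5, c), 1); substituting into the one remaining equation that mentions p gives: v =?= node(c, branch(node(m, node(e, m, e), node(c, one, e)), 5, c), 1). Substituting into the earlier binding gives x1 := node(c, branch(node(m, node(e, m, e), node(c, one, e)), 5, c), 1).
Bind v := node(c, branch(node(m, node(e, m, e), node(c, one, e)), 5, c), 1); no other remaining equation mentions v.
Delete trivial equation e =?= e.
MGU = { x1 ↦ node(c, branch(node(m, node(e, m, e), node(c, one, e)), 5, c), 1), y2 ↦ branch(node(m, node(e, m, e), node(c, one, e)), 5, c), t ↦ node(m, node(e, m, e), node(c, one, e)), p ↦ node(c, branch(node(m, node(e, m, e), node(c, one, e)), 5, c), 1), v ↦ node(c, branch(node(m, node(e, m, e), node(c, one, e)), 5, c), 1) }, so p ↦ node(c, branch(node(m, node(e, m, e), node(c, one, e)), 5, c), 1).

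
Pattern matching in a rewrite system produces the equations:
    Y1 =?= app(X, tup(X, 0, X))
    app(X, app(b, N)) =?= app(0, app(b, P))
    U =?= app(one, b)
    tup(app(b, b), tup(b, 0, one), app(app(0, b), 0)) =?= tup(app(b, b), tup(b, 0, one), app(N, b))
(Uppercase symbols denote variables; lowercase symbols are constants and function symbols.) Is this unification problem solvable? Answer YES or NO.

NO

Bind Y1 := app(X, tup(X, 0, X)); no other remaining equation mentions Y1.
Decompose app/2: X =?= 0,  app(b, N) =?= app(b, P).
Bind X := 0; no other remaining equation mentions X. Substituting into the earlier binding gives Y1 := app(0, tup(0, 0, 0)).
Decompose app/2: b =?= b,  N =?= P.
Delete trivial equation b =?= b.
Bind N := P; substituting into the one remaining equation that mentions N gives: tup(app(b, b), tup(b, 0, one), app(app(0, b), 0)) =?= tup(app(b, b), tup(b, 0, one), app(P, b)).
Bind U := app(one, b); no other remaining equation mentions U.
Decompose tup/3: app(b, b) =?= app(b, b),  tup(b, 0, one) =?= tup(b, 0, one),  app(app(0, b), 0) =?= app(P, b).
Delete trivial equation app(b, b) =?= app(b, b).
Delete trivial equation tup(b, 0, one) =?= tup(b, 0, one).
Decompose app/2: app(0, b) =?= P,  0 =?= b.
Bind P := app(0, b); no other remaining equation mentions P. Substituting into the earlier binding gives N := app(0, b).
Clash: constants 0 and b differ; no unifier exists.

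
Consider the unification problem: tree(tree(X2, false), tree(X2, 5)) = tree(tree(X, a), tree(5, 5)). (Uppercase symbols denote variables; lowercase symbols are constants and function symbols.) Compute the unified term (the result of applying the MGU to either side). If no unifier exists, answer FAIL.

FAIL

Decompose tree/2: tree(X2, false) = tree(X, a),  tree(X2, 5) = tree(5, 5).
Decompose tree/2: X2 = X,  false = a.
Bind X2 := X; substituting into the one remaining equation that mentions X2 gives: tree(X, 5) = tree(5, 5).
Clash: constants false and a differ; no unifier exists.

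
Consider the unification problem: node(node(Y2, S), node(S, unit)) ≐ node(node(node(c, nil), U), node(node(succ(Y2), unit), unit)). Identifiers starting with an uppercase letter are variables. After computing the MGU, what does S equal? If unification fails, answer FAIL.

node(succ(node(c, nil)), unit)

Decompose node/2: node(Y2, S) ≐ node(node(c, nil), U),  node(S, unit) ≐ node(node(succ(Y2), unit), unit).
Decompose node/2: Y2 ≐ node(c, nil),  S ≐ U.
Bind Y2 := node(c, nil); substituting into the one remaining equation that mentions Y2 gives: node(S, unit) ≐ node(node(succ(node(c, nil)), unit), unit).
Bind S := U; substituting into the remaining equation gives: node(U, unit) ≐ node(node(succ(node(c, nil)), unit), unit).
Decompose node/2: U ≐ node(succ(node(c, nil)), unit),  unit ≐ unit.
Bind U := node(succ(node(c, nil)), unit); no other remaining equation mentions U. Substituting into the earlier binding gives S := node(succ(node(c, nil)), unit).
Delete trivial equation unit ≐ unit.
MGU = { Y2 := node(c, nil), S := node(succ(node(c, nil)), unit), U := node(succ(node(c, nil)), unit) }, so S := node(succ(node(c, nil)), unit).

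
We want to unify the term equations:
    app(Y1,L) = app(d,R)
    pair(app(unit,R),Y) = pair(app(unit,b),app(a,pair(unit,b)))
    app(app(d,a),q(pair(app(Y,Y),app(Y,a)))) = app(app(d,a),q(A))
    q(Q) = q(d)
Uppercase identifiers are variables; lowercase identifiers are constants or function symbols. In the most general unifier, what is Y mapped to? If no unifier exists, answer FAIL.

Decompose app/2: Y1 = d,  L = R.
Bind Y1 := d; no other remaining equation mentions Y1.
Bind L := R; no other remaining equation mentions L.
Decompose pair/2: app(unit,R) = app(unit,b),  Y = app(a,pair(unit,b)).
Decompose app/2: unit = unit,  R = b.
Delete trivial equation unit = unit.
Bind R := b; no other remaining equation mentions R. Substituting into the earlier binding gives L := b.
Bind Y := app(a,pair(unit,b)); substituting into the one remaining equation that mentions Y gives: app(app(d,a),q(pair(app(app(a,pair(unit,b)),app(a,pair(unit,b))),app(app(a,pair(unit,b)),a)))) = app(app(d,a),q(A)).
Decompose app/2: app(d,a) = app(d,a),  q(pair(app(app(a,pair(unit,b)),app(a,pair(unit,b))),app(app(a,pair(unit,b)),a))) = q(A).
Delete trivial equation app(d,a) = app(d,a).
Decompose q/1: pair(app(app(a,pair(unit,b)),app(a,pair(unit,b))),app(app(a,pair(unit,b)),a)) = A.
Bind A := pair(app(app(a,pair(unit,b)),app(a,pair(unit,b))),app(app(a,pair(unit,b)),a)); no other remaining equation mentions A.
Decompose q/1: Q = d.
Bind Q := d.
MGU = { Y1 -> d, L -> b, R -> b, Y -> app(a,pair(unit,b)), A -> pair(app(app(a,pair(unit,b)),app(a,pair(unit,b))),app(app(a,pair(unit,b)),a)), Q -> d }, so Y -> app(a,pair(unit,b)).

app(a,pair(unit,b))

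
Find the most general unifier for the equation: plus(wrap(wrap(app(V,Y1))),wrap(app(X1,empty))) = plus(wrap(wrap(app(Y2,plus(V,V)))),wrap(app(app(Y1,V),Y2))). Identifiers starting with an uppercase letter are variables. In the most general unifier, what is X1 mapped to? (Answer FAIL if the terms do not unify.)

Decompose plus/2: wrap(wrap(app(V,Y1))) = wrap(wrap(app(Y2,plus(V,V)))),  wrap(app(X1,empty)) = wrap(app(app(Y1,V),Y2)).
Decompose wrap/1: wrap(app(V,Y1)) = wrap(app(Y2,plus(V,V))).
Decompose wrap/1: app(V,Y1) = app(Y2,plus(V,V)).
Decompose app/2: V = Y2,  Y1 = plus(V,V).
Bind V := Y2; substituting into the remaining equations gives: Y1 = plus(Y2,Y2),  wrap(app(X1,empty)) = wrap(app(app(Y1,Y2),Y2)).
Bind Y1 := plus(Y2,Y2); substituting into the remaining equation gives: wrap(app(X1,empty)) = wrap(app(app(plus(Y2,Y2),Y2),Y2)).
Decompose wrap/1: app(X1,empty) = app(app(plus(Y2,Y2),Y2),Y2).
Decompose app/2: X1 = app(plus(Y2,Y2),Y2),  empty = Y2.
Bind X1 := app(plus(Y2,Y2),Y2); no other remaining equation mentions X1.
Bind Y2 := empty. Substituting into the earlier bindings gives V := empty, Y1 := plus(empty,empty), X1 := app(plus(empty,empty),empty).
MGU = { V ↦ empty, Y1 ↦ plus(empty,empty), X1 ↦ app(plus(empty,empty),empty), Y2 ↦ empty }, so X1 ↦ app(plus(empty,empty),empty).

app(plus(empty,empty),empty)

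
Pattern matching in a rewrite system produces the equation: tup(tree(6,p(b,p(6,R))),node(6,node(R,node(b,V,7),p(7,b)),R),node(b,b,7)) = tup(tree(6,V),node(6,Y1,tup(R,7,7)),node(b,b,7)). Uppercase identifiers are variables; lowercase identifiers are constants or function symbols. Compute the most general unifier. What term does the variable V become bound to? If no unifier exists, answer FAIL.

FAIL

Decompose tup/3: tree(6,p(b,p(6,R))) = tree(6,V),  node(6,node(R,node(b,V,7),p(7,b)),R) = node(6,Y1,tup(R,7,7)),  node(b,b,7) = node(b,b,7).
Decompose tree/2: 6 = 6,  p(b,p(6,R)) = V.
Delete trivial equation 6 = 6.
Bind V := p(b,p(6,R)); substituting into the one remaining equation that mentions V gives: node(6,node(R,node(b,p(b,p(6,R)),7),p(7,b)),R) = node(6,Y1,tup(R,7,7)).
Decompose node/3: 6 = 6,  node(R,node(b,p(b,p(6,R)),7),p(7,b)) = Y1,  R = tup(R,7,7).
Delete trivial equation 6 = 6.
Bind Y1 := node(R,node(b,p(b,p(6,R)),7),p(7,b)); no other remaining equation mentions Y1.
Occurs check fails: R occurs in tup(R,7,7); the equation R = tup(R,7,7) has no finite solution.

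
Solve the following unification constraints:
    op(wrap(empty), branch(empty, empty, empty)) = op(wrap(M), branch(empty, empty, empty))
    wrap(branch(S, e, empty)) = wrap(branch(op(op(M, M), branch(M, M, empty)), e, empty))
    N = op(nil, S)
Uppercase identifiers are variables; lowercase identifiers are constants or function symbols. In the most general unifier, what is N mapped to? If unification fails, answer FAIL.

Decompose op/2: wrap(empty) = wrap(M),  branch(empty, empty, empty) = branch(empty, empty, empty).
Decompose wrap/1: empty = M.
Bind M := empty; substituting into the one remaining equation that mentions M gives: wrap(branch(S, e, empty)) = wrap(branch(op(op(empty, empty), branch(empty, empty, empty)), e, empty)).
Delete trivial equation branch(empty, empty, empty) = branch(empty, empty, empty).
Decompose wrap/1: branch(S, e, empty) = branch(op(op(empty, empty), branch(empty, empty, empty)), e, empty).
Decompose branch/3: S = op(op(empty, empty), branch(empty, empty, empty)),  e = e,  empty = empty.
Bind S := op(op(empty, empty), branch(empty, empty, empty)); substituting into the one remaining equation that mentions S gives: N = op(nil, op(op(empty, empty), branch(empty, empty, empty))).
Delete trivial equation e = e.
Delete trivial equation empty = empty.
Bind N := op(nil, op(op(empty, empty), branch(empty, empty, empty))).
MGU = { M := empty, S := op(op(empty, empty), branch(empty, empty, empty)), N := op(nil, op(op(empty, empty), branch(empty, empty, empty))) }, so N := op(nil, op(op(empty, empty), branch(empty, empty, empty))).

op(nil, op(op(empty, empty), branch(empty, empty, empty)))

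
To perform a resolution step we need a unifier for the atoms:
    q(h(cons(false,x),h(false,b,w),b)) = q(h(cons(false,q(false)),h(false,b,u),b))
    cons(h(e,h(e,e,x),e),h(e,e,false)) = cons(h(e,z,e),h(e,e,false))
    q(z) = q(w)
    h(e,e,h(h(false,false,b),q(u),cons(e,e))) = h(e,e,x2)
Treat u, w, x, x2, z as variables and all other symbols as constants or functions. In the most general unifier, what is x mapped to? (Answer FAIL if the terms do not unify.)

q(false)

Decompose q/1: h(cons(false,x),h(false,b,w),b) = h(cons(false,q(false)),h(false,b,u),b).
Decompose h/3: cons(false,x) = cons(false,q(false)),  h(false,b,w) = h(false,b,u),  b = b.
Decompose cons/2: false = false,  x = q(false).
Delete trivial equation false = false.
Bind x := q(false); substituting into the one remaining equation that mentions x gives: cons(h(e,h(e,e,q(false)),e),h(e,e,false)) = cons(h(e,z,e),h(e,e,false)).
Decompose h/3: false = false,  b = b,  w = u.
Delete trivial equation false = false.
Delete trivial equation b = b.
Bind w := u; substituting into the one remaining equation that mentions w gives: q(z) = q(u).
Delete trivial equation b = b.
Decompose cons/2: h(e,h(e,e,q(false)),e) = h(e,z,e),  h(e,e,false) = h(e,e,false).
Decompose h/3: e = e,  h(e,e,q(false)) = z,  e = e.
Delete trivial equation e = e.
Bind z := h(e,e,q(false)); substituting into the one remaining equation that mentions z gives: q(h(e,e,q(false))) = q(u).
Delete trivial equation e = e.
Delete trivial equation h(e,e,false) = h(e,e,false).
Decompose q/1: h(e,e,q(false)) = u.
Bind u := h(e,e,q(false)); substituting into the remaining equation gives: h(e,e,h(h(false,false,b),q(h(e,e,q(false))),cons(e,e))) = h(e,e,x2). Substituting into the earlier binding gives w := h(e,e,q(false)).
Decompose h/3: e = e,  e = e,  h(h(false,false,b),q(h(e,e,q(false))),cons(e,e)) = x2.
Delete trivial equation e = e.
Delete trivial equation e = e.
Bind x2 := h(h(false,false,b),q(h(e,e,q(false))),cons(e,e)).
MGU = { x := q(false), w := h(e,e,q(false)), z := h(e,e,q(false)), u := h(e,e,q(false)), x2 := h(h(false,false,b),q(h(e,e,q(false))),cons(e,e)) }, so x := q(false).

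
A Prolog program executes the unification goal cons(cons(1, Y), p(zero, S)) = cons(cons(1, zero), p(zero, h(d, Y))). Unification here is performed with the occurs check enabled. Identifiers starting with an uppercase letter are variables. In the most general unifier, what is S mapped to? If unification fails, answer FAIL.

Decompose cons/2: cons(1, Y) = cons(1, zero),  p(zero, S) = p(zero, h(d, Y)).
Decompose cons/2: 1 = 1,  Y = zero.
Delete trivial equation 1 = 1.
Bind Y := zero; substituting into the remaining equation gives: p(zero, S) = p(zero, h(d, zero)).
Decompose p/2: zero = zero,  S = h(d, zero).
Delete trivial equation zero = zero.
Bind S := h(d, zero).
MGU = { Y -> zero, S -> h(d, zero) }, so S -> h(d, zero).

h(d, zero)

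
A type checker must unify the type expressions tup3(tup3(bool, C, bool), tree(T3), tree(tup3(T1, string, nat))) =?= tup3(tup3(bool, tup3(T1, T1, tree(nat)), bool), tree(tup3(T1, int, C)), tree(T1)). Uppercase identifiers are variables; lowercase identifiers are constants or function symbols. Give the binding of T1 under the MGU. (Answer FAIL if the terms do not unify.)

FAIL

Decompose tup3/3: tup3(bool, C, bool) =?= tup3(bool, tup3(T1, T1, tree(nat)), bool),  tree(T3) =?= tree(tup3(T1, int, C)),  tree(tup3(T1, string, nat)) =?= tree(T1).
Decompose tup3/3: bool =?= bool,  C =?= tup3(T1, T1, tree(nat)),  bool =?= bool.
Delete trivial equation bool =?= bool.
Bind C := tup3(T1, T1, tree(nat)); substituting into the one remaining equation that mentions C gives: tree(T3) =?= tree(tup3(T1, int, tup3(T1, T1, tree(nat)))).
Delete trivial equation bool =?= bool.
Decompose tree/1: T3 =?= tup3(T1, int, tup3(T1, T1, tree(nat))).
Bind T3 := tup3(T1, int, tup3(T1, T1, tree(nat))); no other remaining equation mentions T3.
Decompose tree/1: tup3(T1, string, nat) =?= T1.
Occurs check fails: T1 occurs in tup3(T1, string, nat); the equation T1 =?= tup3(T1, string, nat) has no finite solution.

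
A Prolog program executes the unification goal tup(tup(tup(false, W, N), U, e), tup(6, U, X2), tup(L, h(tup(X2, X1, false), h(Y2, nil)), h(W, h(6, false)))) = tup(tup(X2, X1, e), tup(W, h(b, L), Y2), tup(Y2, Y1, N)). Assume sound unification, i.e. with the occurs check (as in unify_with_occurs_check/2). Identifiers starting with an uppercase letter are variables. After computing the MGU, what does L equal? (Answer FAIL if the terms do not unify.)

tup(false, 6, h(6, h(6, false)))

Decompose tup/3: tup(tup(false, W, N), U, e) = tup(X2, X1, e),  tup(6, U, X2) = tup(W, h(b, L), Y2),  tup(L, h(tup(X2, X1, false), h(Y2, nil)), h(W, h(6, false))) = tup(Y2, Y1, N).
Decompose tup/3: tup(false, W, N) = X2,  U = X1,  e = e.
Bind X2 := tup(false, W, N); substituting into the 2 remaining equations that mention X2 gives: tup(6, U, tup(false, W, N)) = tup(W, h(b, L), Y2),  tup(L, h(tup(tup(false, W, N), X1, false), h(Y2, nil)), h(W, h(6, false))) = tup(Y2, Y1, N).
Bind U := X1; substituting into the one remaining equation that mentions U gives: tup(6, X1, tup(false, W, N)) = tup(W, h(b, L), Y2).
Delete trivial equation e = e.
Decompose tup/3: 6 = W,  X1 = h(b, L),  tup(false, W, N) = Y2.
Bind W := 6; substituting into the 2 remaining equations that mention W gives: tup(false, 6, N) = Y2,  tup(L, h(tup(tup(false, 6, N), X1, false), h(Y2, nil)), h(6, h(6, false))) = tup(Y2, Y1, N). Substituting into the earlier binding gives X2 := tup(false, 6, N).
Bind X1 := h(b, L); substituting into the one remaining equation that mentions X1 gives: tup(L, h(tup(tup(false, 6, N), h(b, L), false), h(Y2, nil)), h(6, h(6, false))) = tup(Y2, Y1, N). Substituting into the earlier binding gives U := h(b, L).
Bind Y2 := tup(false, 6, N); substituting into the remaining equation gives: tup(L, h(tup(tup(false, 6, N), h(b, L), false), h(tup(false, 6, N), nil)), h(6, h(6, false))) = tup(tup(false, 6, N), Y1, N).
Decompose tup/3: L = tup(false, 6, N),  h(tup(tup(false, 6, N), h(b, L), false), h(tup(false, 6, N), nil)) = Y1,  h(6, h(6, false)) = N.
Bind L := tup(false, 6, N); substituting into the one remaining equation that mentions L gives: h(tup(tup(false, 6, N), h(b, tup(false, 6, N)), false), h(tup(false, 6, N), nil)) = Y1. Substituting into the earlier bindings gives U := h(b, tup(false, 6, N)), X1 := h(b, tup(false, 6, N)).
Bind Y1 := h(tup(tup(false, 6, N), h(b, tup(false, 6, N)), false), h(tup(false, 6, N), nil)); no other remaining equation mentions Y1.
Bind N := h(6, h(6, false)). Substituting into the earlier bindings gives X2 := tup(false, 6, h(6, h(6, false))), U := h(b, tup(false, 6, h(6, h(6, false)))), X1 := h(b, tup(false, 6, h(6, h(6, false)))), Y2 := tup(false, 6, h(6, h(6, false))), L := tup(false, 6, h(6, h(6, false))), Y1 := h(tup(tup(false, 6, h(6, h(6, false))), h(b, tup(false, 6, h(6, h(6, false)))), false), h(tup(false, 6, h(6, h(6, false))), nil)).
MGU = { X2 = tup(false, 6, h(6, h(6, false))), U = h(b, tup(false, 6, h(6, h(6, false)))), W = 6, X1 = h(b, tup(false, 6, h(6, h(6, false)))), Y2 = tup(false, 6, h(6, h(6, false))), L = tup(false, 6, h(6, h(6, false))), Y1 = h(tup(tup(false, 6, h(6, h(6, false))), h(b, tup(false, 6, h(6, h(6, false)))), false), h(tup(false, 6, h(6, h(6, false))), nil)), N = h(6, h(6, false)) }, so L = tup(false, 6, h(6, h(6, false))).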